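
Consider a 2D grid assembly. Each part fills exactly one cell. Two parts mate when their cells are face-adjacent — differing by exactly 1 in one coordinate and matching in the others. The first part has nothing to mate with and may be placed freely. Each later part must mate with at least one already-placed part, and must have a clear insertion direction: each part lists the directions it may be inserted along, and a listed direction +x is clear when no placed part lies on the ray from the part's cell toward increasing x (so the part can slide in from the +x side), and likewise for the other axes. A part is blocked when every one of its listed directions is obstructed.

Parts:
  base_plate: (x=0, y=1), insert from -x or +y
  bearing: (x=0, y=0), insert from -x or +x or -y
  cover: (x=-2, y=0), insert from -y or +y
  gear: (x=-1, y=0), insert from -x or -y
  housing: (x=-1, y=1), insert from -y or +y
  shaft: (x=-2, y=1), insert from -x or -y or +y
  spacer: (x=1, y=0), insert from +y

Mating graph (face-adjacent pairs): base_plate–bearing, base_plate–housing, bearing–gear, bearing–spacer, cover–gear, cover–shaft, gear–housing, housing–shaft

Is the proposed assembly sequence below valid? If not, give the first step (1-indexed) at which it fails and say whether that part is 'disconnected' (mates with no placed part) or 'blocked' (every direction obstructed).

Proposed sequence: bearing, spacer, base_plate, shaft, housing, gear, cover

Invalid at step 4 (disconnected)

1. bearing@(0, 0) [-x clear] — {bearing}
2. spacer@(1, 0) [+y clear] — {bearing, spacer}
3. base_plate@(0, 1) [-x clear] — {base_plate, bearing, spacer}
4. shaft@(-2, 1) — no placed neighbour ⇒ disconnected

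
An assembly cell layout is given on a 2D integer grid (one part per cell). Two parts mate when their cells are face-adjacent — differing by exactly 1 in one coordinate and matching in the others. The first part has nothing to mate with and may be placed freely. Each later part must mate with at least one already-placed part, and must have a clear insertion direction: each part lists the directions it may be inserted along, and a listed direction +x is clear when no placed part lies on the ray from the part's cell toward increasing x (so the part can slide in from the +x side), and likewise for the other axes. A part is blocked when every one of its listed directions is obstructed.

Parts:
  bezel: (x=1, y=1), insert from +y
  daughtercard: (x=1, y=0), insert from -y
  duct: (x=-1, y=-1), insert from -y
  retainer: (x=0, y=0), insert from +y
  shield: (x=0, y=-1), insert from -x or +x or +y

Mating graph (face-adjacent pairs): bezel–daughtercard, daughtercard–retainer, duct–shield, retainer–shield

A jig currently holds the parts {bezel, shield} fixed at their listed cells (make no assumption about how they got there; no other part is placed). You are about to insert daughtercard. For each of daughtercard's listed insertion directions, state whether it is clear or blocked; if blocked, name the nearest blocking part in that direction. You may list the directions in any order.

-y: clear

-y: ray from daughtercard(1, 0) has no placed part ⇒ clear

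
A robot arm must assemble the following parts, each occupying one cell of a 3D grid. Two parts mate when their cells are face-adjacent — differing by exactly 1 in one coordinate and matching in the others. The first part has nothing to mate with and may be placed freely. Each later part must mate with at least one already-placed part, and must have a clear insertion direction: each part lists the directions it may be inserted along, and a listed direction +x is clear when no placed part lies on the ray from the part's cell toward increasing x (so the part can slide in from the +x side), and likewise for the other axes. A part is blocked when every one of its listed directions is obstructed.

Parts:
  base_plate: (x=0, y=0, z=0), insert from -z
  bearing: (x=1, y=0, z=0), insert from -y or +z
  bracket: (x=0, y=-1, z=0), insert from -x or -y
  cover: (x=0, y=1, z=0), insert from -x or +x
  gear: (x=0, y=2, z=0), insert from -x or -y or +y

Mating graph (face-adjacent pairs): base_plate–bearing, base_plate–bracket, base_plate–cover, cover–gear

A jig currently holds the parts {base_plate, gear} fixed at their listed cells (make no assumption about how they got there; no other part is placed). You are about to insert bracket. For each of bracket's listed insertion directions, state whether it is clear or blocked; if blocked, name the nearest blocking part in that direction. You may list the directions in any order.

-x: ray from bracket(0, -1, 0) has no placed part ⇒ clear
-y: ray from bracket(0, -1, 0) has no placed part ⇒ clear

-x: clear; -y: clear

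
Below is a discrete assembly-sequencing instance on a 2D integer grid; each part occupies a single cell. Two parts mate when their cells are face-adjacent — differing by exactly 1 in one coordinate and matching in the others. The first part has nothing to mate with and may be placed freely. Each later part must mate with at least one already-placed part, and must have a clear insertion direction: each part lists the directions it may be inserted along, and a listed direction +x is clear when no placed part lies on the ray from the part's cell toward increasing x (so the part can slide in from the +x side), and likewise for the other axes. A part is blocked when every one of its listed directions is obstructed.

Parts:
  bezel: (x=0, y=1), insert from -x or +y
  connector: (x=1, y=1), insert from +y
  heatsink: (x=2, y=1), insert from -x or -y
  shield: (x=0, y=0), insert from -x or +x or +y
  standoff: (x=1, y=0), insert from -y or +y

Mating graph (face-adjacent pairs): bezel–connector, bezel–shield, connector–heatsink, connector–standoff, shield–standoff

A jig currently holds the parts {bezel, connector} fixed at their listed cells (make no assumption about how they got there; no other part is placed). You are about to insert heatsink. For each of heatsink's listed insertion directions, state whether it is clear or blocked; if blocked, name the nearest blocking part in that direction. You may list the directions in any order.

-x: nearest on ray is connector@(1, 1) ⇒ blocked
-y: ray from heatsink(2, 1) has no placed part ⇒ clear

-x: blocked by connector; -y: clear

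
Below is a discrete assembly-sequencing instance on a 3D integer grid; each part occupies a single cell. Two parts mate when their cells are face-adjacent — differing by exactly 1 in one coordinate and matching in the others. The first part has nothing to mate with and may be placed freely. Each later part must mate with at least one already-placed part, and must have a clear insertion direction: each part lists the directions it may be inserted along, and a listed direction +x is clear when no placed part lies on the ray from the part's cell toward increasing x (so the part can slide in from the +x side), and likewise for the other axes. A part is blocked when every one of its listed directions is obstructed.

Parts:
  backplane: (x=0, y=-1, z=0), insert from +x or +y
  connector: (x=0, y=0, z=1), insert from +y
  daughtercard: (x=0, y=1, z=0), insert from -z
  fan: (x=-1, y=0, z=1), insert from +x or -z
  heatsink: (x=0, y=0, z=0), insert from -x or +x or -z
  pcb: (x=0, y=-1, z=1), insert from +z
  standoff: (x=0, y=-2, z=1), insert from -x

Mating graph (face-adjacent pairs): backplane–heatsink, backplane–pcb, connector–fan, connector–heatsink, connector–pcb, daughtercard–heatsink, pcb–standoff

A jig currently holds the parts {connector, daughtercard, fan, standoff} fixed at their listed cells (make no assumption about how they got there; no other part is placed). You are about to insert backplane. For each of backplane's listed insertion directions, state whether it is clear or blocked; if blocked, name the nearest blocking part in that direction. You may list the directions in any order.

+x: clear; +y: blocked by daughtercard

+x: ray from backplane(0, -1, 0) has no placed part ⇒ clear
+y: nearest on ray is daughtercard@(0, 1, 0) ⇒ blocked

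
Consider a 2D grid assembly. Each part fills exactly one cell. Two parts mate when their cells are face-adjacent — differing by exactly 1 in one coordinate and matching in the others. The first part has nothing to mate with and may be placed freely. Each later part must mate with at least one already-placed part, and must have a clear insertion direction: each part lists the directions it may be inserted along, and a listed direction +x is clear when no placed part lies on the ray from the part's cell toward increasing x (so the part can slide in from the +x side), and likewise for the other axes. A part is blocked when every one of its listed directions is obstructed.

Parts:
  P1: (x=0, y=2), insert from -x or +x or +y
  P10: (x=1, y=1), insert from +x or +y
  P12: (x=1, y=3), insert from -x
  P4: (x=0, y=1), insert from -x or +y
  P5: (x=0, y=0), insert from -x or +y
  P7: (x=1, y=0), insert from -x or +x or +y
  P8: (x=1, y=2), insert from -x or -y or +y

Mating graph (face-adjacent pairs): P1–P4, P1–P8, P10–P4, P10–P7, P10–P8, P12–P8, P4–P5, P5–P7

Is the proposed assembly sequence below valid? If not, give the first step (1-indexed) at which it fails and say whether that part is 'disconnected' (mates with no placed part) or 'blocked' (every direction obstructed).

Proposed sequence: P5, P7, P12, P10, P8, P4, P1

Invalid at step 3 (disconnected)

1. P5@(0, 0) [-x clear] — {P5}
2. P7@(1, 0) [+x clear] — {P5, P7}
3. P12@(1, 3) — no placed neighbour ⇒ disconnected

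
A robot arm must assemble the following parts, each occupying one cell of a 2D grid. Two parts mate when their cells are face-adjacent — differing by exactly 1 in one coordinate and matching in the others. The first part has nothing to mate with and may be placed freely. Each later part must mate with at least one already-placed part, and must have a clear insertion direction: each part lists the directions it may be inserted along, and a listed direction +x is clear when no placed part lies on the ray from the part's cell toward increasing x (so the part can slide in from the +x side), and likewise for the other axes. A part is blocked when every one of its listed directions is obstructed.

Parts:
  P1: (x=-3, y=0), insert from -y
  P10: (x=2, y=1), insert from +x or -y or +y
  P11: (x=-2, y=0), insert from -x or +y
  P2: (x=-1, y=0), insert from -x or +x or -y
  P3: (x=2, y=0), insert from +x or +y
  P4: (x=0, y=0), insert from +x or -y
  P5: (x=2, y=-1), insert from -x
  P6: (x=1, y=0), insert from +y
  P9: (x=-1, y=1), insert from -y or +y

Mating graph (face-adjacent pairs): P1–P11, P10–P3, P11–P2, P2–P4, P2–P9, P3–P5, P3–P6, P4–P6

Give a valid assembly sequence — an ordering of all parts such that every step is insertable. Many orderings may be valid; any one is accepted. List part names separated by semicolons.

P11; P2; P1; P9; P4; P6; P3; P10; P5

1. P11@(-2, 0) [-x clear] — {P11}
2. P2@(-1, 0) [+x clear] — {P11, P2}
3. P1@(-3, 0) [-y clear] — {P1, P11, P2}
4. P9@(-1, 1) [+y clear] — {P1, P11, P2, P9}
5. P4@(0, 0) [+x clear] — {P1, P11, P2, P4, P9}
6. P6@(1, 0) [+y clear] — {P1, P11, P2, P4, P6, P9}
7. P3@(2, 0) [+x clear] — {P1, P11, P2, P3, P4, P6, P9}
8. P10@(2, 1) [+x clear] — {P1, P10, P11, P2, P3, P4, P6, P9}
9. P5@(2, -1) [-x clear] — {P1, P10, P11, P2, P3, P4, P5, P6, P9}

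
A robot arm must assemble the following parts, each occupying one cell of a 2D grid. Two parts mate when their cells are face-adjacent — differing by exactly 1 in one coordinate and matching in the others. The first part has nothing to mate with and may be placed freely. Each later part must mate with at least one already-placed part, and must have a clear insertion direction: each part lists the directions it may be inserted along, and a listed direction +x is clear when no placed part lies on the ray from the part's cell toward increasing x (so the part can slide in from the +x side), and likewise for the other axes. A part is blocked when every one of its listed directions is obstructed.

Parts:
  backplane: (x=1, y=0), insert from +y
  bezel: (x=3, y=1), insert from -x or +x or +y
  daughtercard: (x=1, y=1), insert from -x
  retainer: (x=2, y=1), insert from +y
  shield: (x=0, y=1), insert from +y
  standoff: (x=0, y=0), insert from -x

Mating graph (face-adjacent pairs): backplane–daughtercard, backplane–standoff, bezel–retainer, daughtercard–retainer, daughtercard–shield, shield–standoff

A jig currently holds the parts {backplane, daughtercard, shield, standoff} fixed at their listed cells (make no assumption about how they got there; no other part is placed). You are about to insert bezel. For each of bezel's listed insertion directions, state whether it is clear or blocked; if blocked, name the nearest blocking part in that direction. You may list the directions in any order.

-x: nearest on ray is daughtercard@(1, 1) ⇒ blocked
+x: ray from bezel(3, 1) has no placed part ⇒ clear
+y: ray from bezel(3, 1) has no placed part ⇒ clear

+x: clear; +y: clear; -x: blocked by daughtercard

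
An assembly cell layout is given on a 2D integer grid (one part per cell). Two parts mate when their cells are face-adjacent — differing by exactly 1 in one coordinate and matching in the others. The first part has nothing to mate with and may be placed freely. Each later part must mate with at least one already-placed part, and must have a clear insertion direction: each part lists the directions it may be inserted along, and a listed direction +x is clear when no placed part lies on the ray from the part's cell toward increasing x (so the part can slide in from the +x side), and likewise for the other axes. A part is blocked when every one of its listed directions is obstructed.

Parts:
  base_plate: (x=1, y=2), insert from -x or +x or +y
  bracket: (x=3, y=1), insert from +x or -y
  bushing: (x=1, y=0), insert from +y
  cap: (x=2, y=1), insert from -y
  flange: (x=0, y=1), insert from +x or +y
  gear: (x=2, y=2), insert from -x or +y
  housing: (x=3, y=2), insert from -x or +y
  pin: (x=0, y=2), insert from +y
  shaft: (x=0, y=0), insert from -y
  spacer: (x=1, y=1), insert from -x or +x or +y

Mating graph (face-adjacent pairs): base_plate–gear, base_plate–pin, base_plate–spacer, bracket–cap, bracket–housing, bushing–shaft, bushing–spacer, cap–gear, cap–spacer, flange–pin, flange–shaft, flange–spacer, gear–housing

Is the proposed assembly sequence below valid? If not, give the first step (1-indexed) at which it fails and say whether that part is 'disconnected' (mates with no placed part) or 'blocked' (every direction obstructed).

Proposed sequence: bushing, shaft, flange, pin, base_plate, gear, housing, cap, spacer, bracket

1. bushing@(1, 0) [+y clear] — {bushing}
2. shaft@(0, 0) [-y clear] — {bushing, shaft}
3. flange@(0, 1) [+x clear] — {bushing, flange, shaft}
4. pin@(0, 2) [+y clear] — {bushing, flange, pin, shaft}
5. base_plate@(1, 2) [+x clear] — {base_plate, bushing, flange, pin, shaft}
6. gear@(2, 2) [+y clear] — {base_plate, bushing, flange, gear, pin, shaft}
7. housing@(3, 2) [+y clear] — {base_plate, bushing, flange, gear, housing, pin, shaft}
8. cap@(2, 1) [-y clear] — {base_plate, bushing, cap, flange, gear, housing, pin, shaft}
9. spacer@(1, 1) — -x/+x/+y all obstructed ⇒ blocked

Invalid at step 9 (blocked)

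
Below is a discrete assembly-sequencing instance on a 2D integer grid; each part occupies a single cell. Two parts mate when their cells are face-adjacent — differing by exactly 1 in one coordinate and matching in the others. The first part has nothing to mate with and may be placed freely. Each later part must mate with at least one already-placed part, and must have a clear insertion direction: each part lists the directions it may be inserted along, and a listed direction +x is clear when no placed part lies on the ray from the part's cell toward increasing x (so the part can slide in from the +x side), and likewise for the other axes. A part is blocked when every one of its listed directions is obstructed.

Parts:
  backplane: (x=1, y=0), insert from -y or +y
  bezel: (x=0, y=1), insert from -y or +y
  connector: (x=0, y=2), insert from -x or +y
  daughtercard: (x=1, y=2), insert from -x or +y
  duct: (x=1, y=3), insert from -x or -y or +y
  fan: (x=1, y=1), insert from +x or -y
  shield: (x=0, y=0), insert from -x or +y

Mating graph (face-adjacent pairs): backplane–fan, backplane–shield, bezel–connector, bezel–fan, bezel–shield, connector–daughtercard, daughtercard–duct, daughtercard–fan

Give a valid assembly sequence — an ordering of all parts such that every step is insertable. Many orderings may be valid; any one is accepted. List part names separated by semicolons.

duct; daughtercard; connector; fan; backplane; bezel; shield

1. duct@(1, 3) [-x clear] — {duct}
2. daughtercard@(1, 2) [-x clear] — {daughtercard, duct}
3. connector@(0, 2) [-x clear] — {connector, daughtercard, duct}
4. fan@(1, 1) [+x clear] — {connector, daughtercard, duct, fan}
5. backplane@(1, 0) [-y clear] — {backplane, connector, daughtercard, duct, fan}
6. bezel@(0, 1) [-y clear] — {backplane, bezel, connector, daughtercard, duct, fan}
7. shield@(0, 0) [-x clear] — {backplane, bezel, connector, daughtercard, duct, fan, shield}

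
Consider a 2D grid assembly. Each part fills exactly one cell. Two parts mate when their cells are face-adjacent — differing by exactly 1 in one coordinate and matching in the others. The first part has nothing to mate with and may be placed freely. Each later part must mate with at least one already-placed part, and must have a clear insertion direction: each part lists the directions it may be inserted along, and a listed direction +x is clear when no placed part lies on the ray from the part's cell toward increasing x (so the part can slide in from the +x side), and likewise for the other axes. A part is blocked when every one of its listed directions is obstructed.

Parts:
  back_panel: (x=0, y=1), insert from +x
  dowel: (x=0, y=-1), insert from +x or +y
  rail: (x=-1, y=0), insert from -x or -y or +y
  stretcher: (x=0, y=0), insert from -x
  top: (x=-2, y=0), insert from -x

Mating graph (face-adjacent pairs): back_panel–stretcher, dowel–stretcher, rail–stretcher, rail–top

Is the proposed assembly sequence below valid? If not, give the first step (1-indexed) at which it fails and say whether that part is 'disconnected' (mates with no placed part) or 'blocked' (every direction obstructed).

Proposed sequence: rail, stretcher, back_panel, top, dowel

1. rail@(-1, 0) [-x clear] — {rail}
2. stretcher@(0, 0) — -x all obstructed ⇒ blocked

Invalid at step 2 (blocked)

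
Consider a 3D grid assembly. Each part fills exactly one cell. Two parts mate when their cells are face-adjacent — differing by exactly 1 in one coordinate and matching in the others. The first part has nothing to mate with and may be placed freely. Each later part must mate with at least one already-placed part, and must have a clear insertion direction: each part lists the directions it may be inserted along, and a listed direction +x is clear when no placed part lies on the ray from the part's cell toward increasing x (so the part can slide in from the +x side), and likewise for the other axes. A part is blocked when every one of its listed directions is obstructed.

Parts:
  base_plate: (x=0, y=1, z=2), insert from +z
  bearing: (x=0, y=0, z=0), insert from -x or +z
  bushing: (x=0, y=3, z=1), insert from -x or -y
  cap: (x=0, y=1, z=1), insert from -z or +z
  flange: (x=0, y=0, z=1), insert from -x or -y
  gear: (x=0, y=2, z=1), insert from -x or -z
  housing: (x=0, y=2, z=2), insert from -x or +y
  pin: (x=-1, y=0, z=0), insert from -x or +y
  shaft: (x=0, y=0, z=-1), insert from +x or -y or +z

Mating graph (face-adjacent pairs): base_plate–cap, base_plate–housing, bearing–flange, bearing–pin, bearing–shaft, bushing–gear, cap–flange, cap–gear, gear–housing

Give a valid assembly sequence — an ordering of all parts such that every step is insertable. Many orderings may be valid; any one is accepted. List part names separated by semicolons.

housing; base_plate; cap; flange; bearing; shaft; pin; gear; bushing

1. housing@(0, 2, 2) [-x clear] — {housing}
2. base_plate@(0, 1, 2) [+z clear] — {base_plate, housing}
3. cap@(0, 1, 1) [-z clear] — {base_plate, cap, housing}
4. flange@(0, 0, 1) [-x clear] — {base_plate, cap, flange, housing}
5. bearing@(0, 0, 0) [-x clear] — {base_plate, bearing, cap, flange, housing}
6. shaft@(0, 0, -1) [+x clear] — {base_plate, bearing, cap, flange, housing, shaft}
7. pin@(-1, 0, 0) [-x clear] — {base_plate, bearing, cap, flange, housing, pin, shaft}
8. gear@(0, 2, 1) [-x clear] — {base_plate, bearing, cap, flange, gear, housing, pin, shaft}
9. bushing@(0, 3, 1) [-x clear] — {base_plate, bearing, bushing, cap, flange, gear, housing, pin, shaft}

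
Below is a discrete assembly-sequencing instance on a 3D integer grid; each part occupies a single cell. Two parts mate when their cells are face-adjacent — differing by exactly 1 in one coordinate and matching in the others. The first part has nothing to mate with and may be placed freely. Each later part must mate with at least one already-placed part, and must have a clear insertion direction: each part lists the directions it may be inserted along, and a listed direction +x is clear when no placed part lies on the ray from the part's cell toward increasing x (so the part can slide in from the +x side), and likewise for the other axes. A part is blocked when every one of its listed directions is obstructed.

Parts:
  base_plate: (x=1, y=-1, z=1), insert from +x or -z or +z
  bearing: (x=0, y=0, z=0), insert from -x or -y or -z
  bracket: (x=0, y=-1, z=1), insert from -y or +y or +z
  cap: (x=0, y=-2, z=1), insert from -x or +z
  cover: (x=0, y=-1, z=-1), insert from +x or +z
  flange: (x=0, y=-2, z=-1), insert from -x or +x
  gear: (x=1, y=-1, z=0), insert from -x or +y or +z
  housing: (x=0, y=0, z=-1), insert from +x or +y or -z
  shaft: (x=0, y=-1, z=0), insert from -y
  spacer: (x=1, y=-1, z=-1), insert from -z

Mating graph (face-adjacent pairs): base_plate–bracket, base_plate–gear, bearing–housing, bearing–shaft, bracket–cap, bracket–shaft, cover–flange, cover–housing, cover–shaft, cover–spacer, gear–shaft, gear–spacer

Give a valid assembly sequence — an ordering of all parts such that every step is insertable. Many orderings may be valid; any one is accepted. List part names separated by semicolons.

spacer; cover; flange; shaft; bracket; base_plate; bearing; cap; housing; gear

1. spacer@(1, -1, -1) [-z clear] — {spacer}
2. cover@(0, -1, -1) [+z clear] — {cover, spacer}
3. flange@(0, -2, -1) [-x clear] — {cover, flange, spacer}
4. shaft@(0, -1, 0) [-y clear] — {cover, flange, shaft, spacer}
5. bracket@(0, -1, 1) [-y clear] — {bracket, cover, flange, shaft, spacer}
6. base_plate@(1, -1, 1) [+x clear] — {base_plate, bracket, cover, flange, shaft, spacer}
7. bearing@(0, 0, 0) [-x clear] — {base_plate, bearing, bracket, cover, flange, shaft, spacer}
8. cap@(0, -2, 1) [-x clear] — {base_plate, bearing, bracket, cap, cover, flange, shaft, spacer}
9. housing@(0, 0, -1) [+x clear] — {base_plate, bearing, bracket, cap, cover, flange, housing, shaft, spacer}
10. gear@(1, -1, 0) [+y clear] — {base_plate, bearing, bracket, cap, cover, flange, gear, housing, shaft, spacer}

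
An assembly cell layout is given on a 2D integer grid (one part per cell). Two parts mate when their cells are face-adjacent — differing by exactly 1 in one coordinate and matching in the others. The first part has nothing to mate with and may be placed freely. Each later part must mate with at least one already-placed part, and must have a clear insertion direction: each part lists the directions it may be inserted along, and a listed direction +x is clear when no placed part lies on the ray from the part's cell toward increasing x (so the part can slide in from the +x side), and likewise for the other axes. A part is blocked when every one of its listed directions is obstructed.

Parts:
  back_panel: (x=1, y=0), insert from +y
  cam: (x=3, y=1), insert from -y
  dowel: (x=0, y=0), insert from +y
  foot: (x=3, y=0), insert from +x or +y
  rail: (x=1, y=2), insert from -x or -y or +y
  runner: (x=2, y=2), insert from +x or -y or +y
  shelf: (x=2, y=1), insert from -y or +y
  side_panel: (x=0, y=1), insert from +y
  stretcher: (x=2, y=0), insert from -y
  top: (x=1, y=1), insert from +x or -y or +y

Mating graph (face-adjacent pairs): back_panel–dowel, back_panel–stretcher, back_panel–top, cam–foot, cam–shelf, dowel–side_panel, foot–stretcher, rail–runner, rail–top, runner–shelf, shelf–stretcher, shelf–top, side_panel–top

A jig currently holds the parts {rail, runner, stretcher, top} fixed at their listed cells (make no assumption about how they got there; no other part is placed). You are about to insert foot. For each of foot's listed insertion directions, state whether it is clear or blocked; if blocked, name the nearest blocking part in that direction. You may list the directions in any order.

+x: clear; +y: clear

+x: ray from foot(3, 0) has no placed part ⇒ clear
+y: ray from foot(3, 0) has no placed part ⇒ clear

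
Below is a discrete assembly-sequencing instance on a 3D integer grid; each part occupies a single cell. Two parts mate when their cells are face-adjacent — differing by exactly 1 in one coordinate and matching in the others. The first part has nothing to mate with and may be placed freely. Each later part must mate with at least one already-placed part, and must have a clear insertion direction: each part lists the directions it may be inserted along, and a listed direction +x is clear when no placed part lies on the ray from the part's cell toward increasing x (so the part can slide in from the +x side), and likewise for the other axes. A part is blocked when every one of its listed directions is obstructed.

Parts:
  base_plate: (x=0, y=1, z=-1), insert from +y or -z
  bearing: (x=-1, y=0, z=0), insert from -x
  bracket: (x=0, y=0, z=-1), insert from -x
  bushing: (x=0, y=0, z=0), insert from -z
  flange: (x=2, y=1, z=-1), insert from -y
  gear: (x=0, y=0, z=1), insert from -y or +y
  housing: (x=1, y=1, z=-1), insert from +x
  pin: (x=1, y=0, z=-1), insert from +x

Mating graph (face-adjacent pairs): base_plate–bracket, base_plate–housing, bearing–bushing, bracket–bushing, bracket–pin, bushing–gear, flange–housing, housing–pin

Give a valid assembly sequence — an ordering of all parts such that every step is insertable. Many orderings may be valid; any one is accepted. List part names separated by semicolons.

1. bushing@(0, 0, 0) [-z clear] — {bushing}
2. bracket@(0, 0, -1) [-x clear] — {bracket, bushing}
3. bearing@(-1, 0, 0) [-x clear] — {bearing, bracket, bushing}
4. pin@(1, 0, -1) [+x clear] — {bearing, bracket, bushing, pin}
5. housing@(1, 1, -1) [+x clear] — {bearing, bracket, bushing, housing, pin}
6. gear@(0, 0, 1) [-y clear] — {bearing, bracket, bushing, gear, housing, pin}
7. base_plate@(0, 1, -1) [+y clear] — {base_plate, bearing, bracket, bushing, gear, housing, pin}
8. flange@(2, 1, -1) [-y clear] — {base_plate, bearing, bracket, bushing, flange, gear, housing, pin}

bushing; bracket; bearing; pin; housing; gear; base_plate; flange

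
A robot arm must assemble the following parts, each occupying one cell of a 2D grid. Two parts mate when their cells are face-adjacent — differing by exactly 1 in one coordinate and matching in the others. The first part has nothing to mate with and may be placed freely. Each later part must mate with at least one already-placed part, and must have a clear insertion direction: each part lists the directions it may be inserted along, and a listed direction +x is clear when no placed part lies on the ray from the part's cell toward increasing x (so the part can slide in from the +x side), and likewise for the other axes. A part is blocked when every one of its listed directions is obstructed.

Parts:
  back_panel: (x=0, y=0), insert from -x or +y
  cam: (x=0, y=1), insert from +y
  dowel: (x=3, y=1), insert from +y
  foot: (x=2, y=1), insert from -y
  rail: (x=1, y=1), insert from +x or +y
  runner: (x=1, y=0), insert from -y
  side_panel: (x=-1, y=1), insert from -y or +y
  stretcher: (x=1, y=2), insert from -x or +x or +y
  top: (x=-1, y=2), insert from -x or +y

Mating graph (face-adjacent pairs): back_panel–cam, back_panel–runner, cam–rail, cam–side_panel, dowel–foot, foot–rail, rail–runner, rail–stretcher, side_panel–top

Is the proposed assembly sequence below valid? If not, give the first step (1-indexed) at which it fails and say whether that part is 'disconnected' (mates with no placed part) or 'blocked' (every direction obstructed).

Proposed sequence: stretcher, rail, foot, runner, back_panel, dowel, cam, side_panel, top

1. stretcher@(1, 2) [-x clear] — {stretcher}
2. rail@(1, 1) [+x clear] — {rail, stretcher}
3. foot@(2, 1) [-y clear] — {foot, rail, stretcher}
4. runner@(1, 0) [-y clear] — {foot, rail, runner, stretcher}
5. back_panel@(0, 0) [-x clear] — {back_panel, foot, rail, runner, stretcher}
6. dowel@(3, 1) [+y clear] — {back_panel, dowel, foot, rail, runner, stretcher}
7. cam@(0, 1) [+y clear] — {back_panel, cam, dowel, foot, rail, runner, stretcher}
8. side_panel@(-1, 1) [-y clear] — {back_panel, cam, dowel, foot, rail, runner, side_panel, stretcher}
9. top@(-1, 2) [-x clear] — {back_panel, cam, dowel, foot, rail, runner, side_panel, stretcher, top}

Valid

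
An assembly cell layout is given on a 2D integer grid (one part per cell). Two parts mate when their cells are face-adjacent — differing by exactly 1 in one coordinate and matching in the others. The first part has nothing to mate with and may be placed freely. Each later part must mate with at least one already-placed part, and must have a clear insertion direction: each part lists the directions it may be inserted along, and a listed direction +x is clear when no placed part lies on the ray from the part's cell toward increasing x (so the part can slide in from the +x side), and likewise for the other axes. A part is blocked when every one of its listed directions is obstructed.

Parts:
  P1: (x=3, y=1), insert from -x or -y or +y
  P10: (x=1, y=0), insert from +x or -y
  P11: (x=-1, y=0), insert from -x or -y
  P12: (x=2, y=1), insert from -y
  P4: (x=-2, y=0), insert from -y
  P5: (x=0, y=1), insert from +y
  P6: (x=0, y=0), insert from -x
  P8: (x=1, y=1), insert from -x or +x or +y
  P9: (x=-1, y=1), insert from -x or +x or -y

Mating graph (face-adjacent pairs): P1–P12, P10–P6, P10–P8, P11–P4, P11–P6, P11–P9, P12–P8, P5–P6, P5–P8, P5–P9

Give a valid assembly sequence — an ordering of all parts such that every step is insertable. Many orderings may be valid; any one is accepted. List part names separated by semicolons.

1. P12@(2, 1) [-y clear] — {P12}
2. P8@(1, 1) [-x clear] — {P12, P8}
3. P5@(0, 1) [+y clear] — {P12, P5, P8}
4. P9@(-1, 1) [-x clear] — {P12, P5, P8, P9}
5. P1@(3, 1) [-y clear] — {P1, P12, P5, P8, P9}
6. P6@(0, 0) [-x clear] — {P1, P12, P5, P6, P8, P9}
7. P11@(-1, 0) [-x clear] — {P1, P11, P12, P5, P6, P8, P9}
8. P4@(-2, 0) [-y clear] — {P1, P11, P12, P4, P5, P6, P8, P9}
9. P10@(1, 0) [+x clear] — {P1, P10, P11, P12, P4, P5, P6, P8, P9}

P12; P8; P5; P9; P1; P6; P11; P4; P10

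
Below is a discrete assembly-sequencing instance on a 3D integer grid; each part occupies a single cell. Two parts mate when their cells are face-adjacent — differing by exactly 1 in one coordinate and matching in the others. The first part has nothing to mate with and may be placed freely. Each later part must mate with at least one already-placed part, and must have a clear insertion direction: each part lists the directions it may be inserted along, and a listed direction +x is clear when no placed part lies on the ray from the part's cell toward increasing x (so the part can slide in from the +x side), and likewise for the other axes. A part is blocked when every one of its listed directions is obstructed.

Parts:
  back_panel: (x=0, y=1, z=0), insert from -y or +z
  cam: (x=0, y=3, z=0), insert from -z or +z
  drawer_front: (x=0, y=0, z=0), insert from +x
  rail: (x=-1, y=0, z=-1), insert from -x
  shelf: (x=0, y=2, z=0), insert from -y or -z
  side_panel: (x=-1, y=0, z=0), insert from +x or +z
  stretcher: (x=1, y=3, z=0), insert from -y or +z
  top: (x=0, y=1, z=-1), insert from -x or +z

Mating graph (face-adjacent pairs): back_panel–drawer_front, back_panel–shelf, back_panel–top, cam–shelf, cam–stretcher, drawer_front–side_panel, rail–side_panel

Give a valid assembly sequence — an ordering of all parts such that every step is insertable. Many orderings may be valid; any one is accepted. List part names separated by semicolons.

back_panel; shelf; cam; drawer_front; top; side_panel; stretcher; rail

1. back_panel@(0, 1, 0) [-y clear] — {back_panel}
2. shelf@(0, 2, 0) [-z clear] — {back_panel, shelf}
3. cam@(0, 3, 0) [-z clear] — {back_panel, cam, shelf}
4. drawer_front@(0, 0, 0) [+x clear] — {back_panel, cam, drawer_front, shelf}
5. top@(0, 1, -1) [-x clear] — {back_panel, cam, drawer_front, shelf, top}
6. side_panel@(-1, 0, 0) [+z clear] — {back_panel, cam, drawer_front, shelf, side_panel, top}
7. stretcher@(1, 3, 0) [-y clear] — {back_panel, cam, drawer_front, shelf, side_panel, stretcher, top}
8. rail@(-1, 0, -1) [-x clear] — {back_panel, cam, drawer_front, rail, shelf, side_panel, stretcher, top}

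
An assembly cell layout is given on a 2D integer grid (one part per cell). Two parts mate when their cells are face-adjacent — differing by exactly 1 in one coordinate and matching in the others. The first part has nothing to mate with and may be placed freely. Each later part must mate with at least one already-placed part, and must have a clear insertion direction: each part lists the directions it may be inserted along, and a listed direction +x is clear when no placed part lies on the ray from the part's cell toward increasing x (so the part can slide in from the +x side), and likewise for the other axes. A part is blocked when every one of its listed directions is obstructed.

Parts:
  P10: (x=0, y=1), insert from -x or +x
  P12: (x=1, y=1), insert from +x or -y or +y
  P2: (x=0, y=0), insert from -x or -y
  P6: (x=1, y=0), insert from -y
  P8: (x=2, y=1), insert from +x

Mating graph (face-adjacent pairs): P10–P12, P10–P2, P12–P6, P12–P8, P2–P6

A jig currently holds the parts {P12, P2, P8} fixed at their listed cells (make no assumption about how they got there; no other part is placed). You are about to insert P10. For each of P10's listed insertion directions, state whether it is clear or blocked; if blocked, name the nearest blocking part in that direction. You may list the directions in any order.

+x: blocked by P12; -x: clear

-x: ray from P10(0, 1) has no placed part ⇒ clear
+x: nearest on ray is P12@(1, 1) ⇒ blocked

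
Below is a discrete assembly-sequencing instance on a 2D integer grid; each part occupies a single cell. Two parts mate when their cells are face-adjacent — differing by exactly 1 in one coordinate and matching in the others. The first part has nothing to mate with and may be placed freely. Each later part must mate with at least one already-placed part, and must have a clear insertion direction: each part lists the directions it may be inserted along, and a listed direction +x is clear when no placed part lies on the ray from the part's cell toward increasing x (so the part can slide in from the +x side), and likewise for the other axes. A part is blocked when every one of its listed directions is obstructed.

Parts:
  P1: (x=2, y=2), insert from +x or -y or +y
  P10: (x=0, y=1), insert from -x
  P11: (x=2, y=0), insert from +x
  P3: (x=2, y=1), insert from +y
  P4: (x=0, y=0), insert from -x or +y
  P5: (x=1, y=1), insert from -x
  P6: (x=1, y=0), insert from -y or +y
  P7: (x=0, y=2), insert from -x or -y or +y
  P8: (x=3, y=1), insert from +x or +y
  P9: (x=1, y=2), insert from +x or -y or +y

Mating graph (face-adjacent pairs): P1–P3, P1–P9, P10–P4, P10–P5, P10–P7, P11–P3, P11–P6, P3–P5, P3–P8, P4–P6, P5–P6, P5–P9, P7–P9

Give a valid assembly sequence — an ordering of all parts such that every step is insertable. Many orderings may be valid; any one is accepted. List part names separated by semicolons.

1. P4@(0, 0) [-x clear] — {P4}
2. P6@(1, 0) [-y clear] — {P4, P6}
3. P11@(2, 0) [+x clear] — {P11, P4, P6}
4. P3@(2, 1) [+y clear] — {P11, P3, P4, P6}
5. P1@(2, 2) [+x clear] — {P1, P11, P3, P4, P6}
6. P8@(3, 1) [+x clear] — {P1, P11, P3, P4, P6, P8}
7. P5@(1, 1) [-x clear] — {P1, P11, P3, P4, P5, P6, P8}
8. P10@(0, 1) [-x clear] — {P1, P10, P11, P3, P4, P5, P6, P8}
9. P7@(0, 2) [-x clear] — {P1, P10, P11, P3, P4, P5, P6, P7, P8}
10. P9@(1, 2) [+y clear] — {P1, P10, P11, P3, P4, P5, P6, P7, P8, P9}

P4; P6; P11; P3; P1; P8; P5; P10; P7; P9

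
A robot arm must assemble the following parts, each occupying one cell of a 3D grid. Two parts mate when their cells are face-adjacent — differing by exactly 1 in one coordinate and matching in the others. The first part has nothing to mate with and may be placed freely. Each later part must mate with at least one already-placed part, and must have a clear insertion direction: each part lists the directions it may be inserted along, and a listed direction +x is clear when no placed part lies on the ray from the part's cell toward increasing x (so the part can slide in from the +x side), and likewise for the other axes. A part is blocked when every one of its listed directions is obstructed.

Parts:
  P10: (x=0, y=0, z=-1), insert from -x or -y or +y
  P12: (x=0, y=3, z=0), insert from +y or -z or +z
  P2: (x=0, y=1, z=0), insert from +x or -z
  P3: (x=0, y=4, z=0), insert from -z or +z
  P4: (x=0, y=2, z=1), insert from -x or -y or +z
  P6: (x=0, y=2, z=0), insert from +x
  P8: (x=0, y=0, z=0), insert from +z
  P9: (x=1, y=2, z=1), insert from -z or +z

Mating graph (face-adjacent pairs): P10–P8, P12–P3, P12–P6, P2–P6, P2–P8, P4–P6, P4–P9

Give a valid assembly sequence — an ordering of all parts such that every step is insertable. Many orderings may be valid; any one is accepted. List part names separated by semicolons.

P4; P9; P6; P2; P8; P10; P12; P3

1. P4@(0, 2, 1) [-x clear] — {P4}
2. P9@(1, 2, 1) [-z clear] — {P4, P9}
3. P6@(0, 2, 0) [+x clear] — {P4, P6, P9}
4. P2@(0, 1, 0) [+x clear] — {P2, P4, P6, P9}
5. P8@(0, 0, 0) [+z clear] — {P2, P4, P6, P8, P9}
6. P10@(0, 0, -1) [-x clear] — {P10, P2, P4, P6, P8, P9}
7. P12@(0, 3, 0) [+y clear] — {P10, P12, P2, P4, P6, P8, P9}
8. P3@(0, 4, 0) [-z clear] — {P10, P12, P2, P3, P4, P6, P8, P9}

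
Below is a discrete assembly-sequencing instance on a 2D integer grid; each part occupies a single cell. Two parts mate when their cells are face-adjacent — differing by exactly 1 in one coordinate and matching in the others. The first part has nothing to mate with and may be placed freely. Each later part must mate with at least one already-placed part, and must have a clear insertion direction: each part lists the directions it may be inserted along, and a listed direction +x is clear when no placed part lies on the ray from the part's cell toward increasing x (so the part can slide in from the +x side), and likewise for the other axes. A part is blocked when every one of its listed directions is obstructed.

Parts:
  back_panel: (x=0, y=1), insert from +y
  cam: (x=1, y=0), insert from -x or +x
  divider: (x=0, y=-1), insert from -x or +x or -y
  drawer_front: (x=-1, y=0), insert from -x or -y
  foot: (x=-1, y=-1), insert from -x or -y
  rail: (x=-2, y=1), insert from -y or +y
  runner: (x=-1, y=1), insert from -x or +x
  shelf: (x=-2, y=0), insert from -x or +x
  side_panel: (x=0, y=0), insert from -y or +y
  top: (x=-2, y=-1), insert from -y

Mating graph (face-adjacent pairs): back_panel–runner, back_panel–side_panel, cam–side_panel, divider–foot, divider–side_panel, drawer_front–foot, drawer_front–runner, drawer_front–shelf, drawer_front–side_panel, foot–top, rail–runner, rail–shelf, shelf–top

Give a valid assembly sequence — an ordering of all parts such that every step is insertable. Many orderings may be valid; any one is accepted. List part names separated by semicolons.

1. drawer_front@(-1, 0) [-x clear] — {drawer_front}
2. runner@(-1, 1) [-x clear] — {drawer_front, runner}
3. back_panel@(0, 1) [+y clear] — {back_panel, drawer_front, runner}
4. foot@(-1, -1) [-x clear] — {back_panel, drawer_front, foot, runner}
5. top@(-2, -1) [-y clear] — {back_panel, drawer_front, foot, runner, top}
6. side_panel@(0, 0) [-y clear] — {back_panel, drawer_front, foot, runner, side_panel, top}
7. cam@(1, 0) [+x clear] — {back_panel, cam, drawer_front, foot, runner, side_panel, top}
8. shelf@(-2, 0) [-x clear] — {back_panel, cam, drawer_front, foot, runner, shelf, side_panel, top}
9. rail@(-2, 1) [+y clear] — {back_panel, cam, drawer_front, foot, rail, runner, shelf, side_panel, top}
10. divider@(0, -1) [+x clear] — {back_panel, cam, divider, drawer_front, foot, rail, runner, shelf, side_panel, top}

drawer_front; runner; back_panel; foot; top; side_panel; cam; shelf; rail; divider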